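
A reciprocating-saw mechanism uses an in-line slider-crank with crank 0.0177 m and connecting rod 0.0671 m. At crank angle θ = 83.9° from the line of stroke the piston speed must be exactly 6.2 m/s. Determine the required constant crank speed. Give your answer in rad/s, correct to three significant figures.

342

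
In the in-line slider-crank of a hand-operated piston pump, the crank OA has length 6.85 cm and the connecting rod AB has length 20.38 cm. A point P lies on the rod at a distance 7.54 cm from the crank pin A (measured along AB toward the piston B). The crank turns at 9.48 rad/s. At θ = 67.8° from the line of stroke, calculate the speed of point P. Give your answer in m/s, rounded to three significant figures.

ω = 9.48 rad/s.  Crank-pin speed |V_A| = rω = 0.64938 m/s, perpendicular to OA.
Rod angle: sinφ = −(r/L) sinθ ⇒ φ = -18.131°; ω_rod = −rω cosθ/√(L²−r²sin²θ) = -1.2668 rad/s.
V_P = V_A + ω_rod × AP, with AP = 0.0754 m along the rod.
Components: V_Px = −rω sinθ − a·ω_rod·sinφ = -0.63097 m/s;  V_Py = rω cosθ + a·ω_rod·cosφ = +0.15459 m/s.
|V_P| = √(V_Px² + V_Py²) = 0.64963 m/s.

0.650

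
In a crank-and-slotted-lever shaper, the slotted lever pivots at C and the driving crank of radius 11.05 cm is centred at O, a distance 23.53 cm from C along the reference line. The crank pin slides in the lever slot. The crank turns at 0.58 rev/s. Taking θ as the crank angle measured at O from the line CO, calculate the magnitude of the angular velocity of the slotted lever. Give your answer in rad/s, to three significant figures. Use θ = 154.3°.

1.97

ω = 3.644 rad/s (from 0.58 rev/s).
Crank pin A relative to C: A = (d + r cosθ, r sinθ); lever angle φ = atan2(r sinθ, d + r cosθ).
Differentiating tanφ: φ̇ = rω(d cosθ + r)/(d² + r² + 2dr cosθ).
d² + r² + 2dr cosθ = |CA|² = 0.0207192 m²;  d cosθ + r = -0.10152 m.
|ω_lever| = |0.1105·3.644·-0.10152| / 0.0207192 = 1.9732 rad/s.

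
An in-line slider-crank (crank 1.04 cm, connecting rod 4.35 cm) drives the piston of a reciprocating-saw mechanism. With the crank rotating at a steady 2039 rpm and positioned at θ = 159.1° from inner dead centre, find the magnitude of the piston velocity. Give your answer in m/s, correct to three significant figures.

ω = 2π·2039/60 = 213.5 rad/s
For an in-line slider-crank, x = r cosθ + √(L² − r² sin²θ), so v = −rω sinθ·[1 + r cosθ/√(L² − r² sin²θ)].
With r = 0.0104 m, L = 0.0435 m, θ = 159.1°: √(L² − r² sin²θ) = 0.043341 m.
v = −0.0104·213.5·0.35674·[1 + 0.0104·-0.93420/0.043341] = -0.61461 m/s.
|v| = 0.61461 m/s.

0.615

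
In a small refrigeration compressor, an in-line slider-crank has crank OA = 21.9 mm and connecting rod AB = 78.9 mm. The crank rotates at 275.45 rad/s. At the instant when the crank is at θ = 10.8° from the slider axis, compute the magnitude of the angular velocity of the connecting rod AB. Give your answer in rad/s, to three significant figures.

ω = 275.4 rad/s
The rod makes angle φ with the slider axis where L sinφ = r sinθ; differentiating, L cosφ·φ̇ = r ω cosθ.
L cosφ = √(L² − r² sin²θ) = 0.078793 m.
|ω_rod| = r ω |cosθ| / √(L² − r² sin²θ) = 0.0219·275.4·0.98229/0.078793 = 75.203 rad/s.

75.2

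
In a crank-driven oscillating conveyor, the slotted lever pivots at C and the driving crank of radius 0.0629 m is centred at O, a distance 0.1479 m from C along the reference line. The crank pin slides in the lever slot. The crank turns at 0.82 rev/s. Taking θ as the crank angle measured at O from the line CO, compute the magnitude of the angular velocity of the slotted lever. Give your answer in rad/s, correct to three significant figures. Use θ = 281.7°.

ω = 5.152 rad/s (from 0.82 rev/s).
Crank pin A relative to C: A = (d + r cosθ, r sinθ); lever angle φ = atan2(r sinθ, d + r cosθ).
Differentiating tanφ: φ̇ = rω(d cosθ + r)/(d² + r² + 2dr cosθ).
d² + r² + 2dr cosθ = |CA|² = 0.0296038 m²;  d cosθ + r = +0.092892 m.
|ω_lever| = |0.0629·5.152·+0.092892| / 0.0296038 = 1.0169 rad/s.

1.02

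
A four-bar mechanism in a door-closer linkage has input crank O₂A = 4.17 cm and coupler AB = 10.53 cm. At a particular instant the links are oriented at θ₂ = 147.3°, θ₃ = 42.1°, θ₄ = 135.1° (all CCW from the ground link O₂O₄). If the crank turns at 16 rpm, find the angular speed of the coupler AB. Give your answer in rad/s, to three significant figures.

ω₂ = 1.676 rad/s (from 16 rpm).
Differentiating the loop-closure r₂e^{iθ₂}+r₃e^{iθ₃}=r₁+r₄e^{iθ₄} gives r₂ω₂e^{iθ₂}+r₃ω₃e^{iθ₃}=r₄ω₄e^{iθ₄}.
Eliminating the other unknown: ω₃ = r₂ω₂ sin(θ₄−θ₂) / [r₃ sin(θ₃−θ₄)].
Numerator sine = -0.21132; denominator sine = -0.99863.
Result = 0.0417·1.676·(-0.21132) / (0.1053·(-0.99863)) = +0.14041 rad/s; magnitude 0.14041 rad/s.

0.140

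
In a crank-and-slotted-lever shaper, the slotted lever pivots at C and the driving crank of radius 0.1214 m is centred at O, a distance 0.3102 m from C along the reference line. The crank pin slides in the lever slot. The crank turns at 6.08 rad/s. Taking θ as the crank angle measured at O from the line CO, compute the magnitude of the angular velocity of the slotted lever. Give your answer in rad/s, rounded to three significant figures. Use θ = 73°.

1.18

ω = 6.08 rad/s
Crank pin A relative to C: A = (d + r cosθ, r sinθ); lever angle φ = atan2(r sinθ, d + r cosθ).
Differentiating tanφ: φ̇ = rω(d cosθ + r)/(d² + r² + 2dr cosθ).
d² + r² + 2dr cosθ = |CA|² = 0.132982 m²;  d cosθ + r = +0.21209 m.
|ω_lever| = |0.1214·6.08·+0.21209| / 0.132982 = 1.1772 rad/s.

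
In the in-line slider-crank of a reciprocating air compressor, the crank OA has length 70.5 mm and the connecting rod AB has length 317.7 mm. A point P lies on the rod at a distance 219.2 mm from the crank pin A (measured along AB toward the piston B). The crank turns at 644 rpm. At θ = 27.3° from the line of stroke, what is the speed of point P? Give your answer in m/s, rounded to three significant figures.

ω = 67.44 rad/s.  Crank-pin speed |V_A| = rω = 4.7545 m/s, perpendicular to OA.
Rod angle: sinφ = −(r/L) sinθ ⇒ φ = -5.842°; ω_rod = −rω cosθ/√(L²−r²sin²θ) = -13.368 rad/s.
V_P = V_A + ω_rod × AP, with AP = 0.2192 m along the rod.
Components: V_Px = −rω sinθ − a·ω_rod·sinφ = -2.4789 m/s;  V_Py = rω cosθ + a·ω_rod·cosφ = +1.3099 m/s.
|V_P| = √(V_Px² + V_Py²) = 2.8037 m/s.

2.80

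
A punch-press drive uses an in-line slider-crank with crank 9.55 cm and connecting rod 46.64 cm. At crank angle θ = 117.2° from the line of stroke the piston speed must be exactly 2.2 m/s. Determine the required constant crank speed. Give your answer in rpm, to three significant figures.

For an in-line slider-crank, |v_piston| = rω|sinθ|·[1 + r cosθ/√(L² − r² sin²θ)].
With r = 0.0955 m, L = 0.4664 m, θ = 117.2°: the bracketed kinematic factor |dx/dθ| = 0.076854 m.
ω = v/|dx/dθ| = 2.2/0.076854 = 28.626 rad/s.
N = 60ω/(2π) = 273.35 rpm.

273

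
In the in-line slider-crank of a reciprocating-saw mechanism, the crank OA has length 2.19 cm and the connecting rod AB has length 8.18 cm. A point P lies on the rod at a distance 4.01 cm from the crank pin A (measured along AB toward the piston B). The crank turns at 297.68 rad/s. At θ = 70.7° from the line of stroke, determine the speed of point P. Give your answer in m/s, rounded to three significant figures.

ω = 297.7 rad/s.  Crank-pin speed |V_A| = rω = 6.5192 m/s, perpendicular to OA.
Rod angle: sinφ = −(r/L) sinθ ⇒ φ = -14.636°; ω_rod = −rω cosθ/√(L²−r²sin²θ) = -27.224 rad/s.
V_P = V_A + ω_rod × AP, with AP = 0.0401 m along the rod.
Components: V_Px = −rω sinθ − a·ω_rod·sinφ = -6.4287 m/s;  V_Py = rω cosθ + a·ω_rod·cosφ = +1.0984 m/s.
|V_P| = √(V_Px² + V_Py²) = 6.5218 m/s.

6.52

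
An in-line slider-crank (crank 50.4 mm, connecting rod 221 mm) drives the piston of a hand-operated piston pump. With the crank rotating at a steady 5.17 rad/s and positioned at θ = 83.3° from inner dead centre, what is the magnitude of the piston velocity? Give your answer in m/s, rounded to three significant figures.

0.266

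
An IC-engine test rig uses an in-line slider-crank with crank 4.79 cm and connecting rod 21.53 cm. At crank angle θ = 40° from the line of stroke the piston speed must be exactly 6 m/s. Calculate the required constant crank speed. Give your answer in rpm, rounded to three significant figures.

1590

For an in-line slider-crank, |v_piston| = rω|sinθ|·[1 + r cosθ/√(L² − r² sin²θ)].
With r = 0.0479 m, L = 0.2153 m, θ = 40°: the bracketed kinematic factor |dx/dθ| = 0.036091 m.
ω = v/|dx/dθ| = 6/0.036091 = 166.24 rad/s.
N = 60ω/(2π) = 1587.5 rpm.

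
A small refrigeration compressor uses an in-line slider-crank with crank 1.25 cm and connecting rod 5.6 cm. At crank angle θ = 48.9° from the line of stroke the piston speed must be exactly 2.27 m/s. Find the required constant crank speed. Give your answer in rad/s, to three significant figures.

For an in-line slider-crank, |v_piston| = rω|sinθ|·[1 + r cosθ/√(L² − r² sin²θ)].
With r = 0.0125 m, L = 0.056 m, θ = 48.9°: the bracketed kinematic factor |dx/dθ| = 0.010822 m.
ω = v/|dx/dθ| = 2.27/0.010822 = 209.76 rad/s.

210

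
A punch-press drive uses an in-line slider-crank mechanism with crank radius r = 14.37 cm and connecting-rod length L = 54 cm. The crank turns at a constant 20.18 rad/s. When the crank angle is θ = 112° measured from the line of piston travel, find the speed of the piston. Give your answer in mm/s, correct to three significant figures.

ω = 20.18 rad/s
For an in-line slider-crank, x = r cosθ + √(L² − r² sin²θ), so v = −rω sinθ·[1 + r cosθ/√(L² − r² sin²θ)].
With r = 0.1437 m, L = 0.54 m, θ = 112°: √(L² − r² sin²θ) = 0.5233 m.
v = −0.1437·20.18·0.92718·[1 + 0.1437·-0.37461/0.5233] = -2.4121 m/s.
|v| = 2.4121 m/s = 2412.1 mm/s.

2410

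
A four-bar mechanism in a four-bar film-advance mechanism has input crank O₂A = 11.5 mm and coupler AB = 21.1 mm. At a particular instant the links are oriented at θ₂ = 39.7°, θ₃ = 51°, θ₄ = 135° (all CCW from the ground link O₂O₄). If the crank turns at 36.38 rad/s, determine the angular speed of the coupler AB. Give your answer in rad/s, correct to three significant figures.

ω₂ = 36.38 rad/s
Differentiating the loop-closure r₂e^{iθ₂}+r₃e^{iθ₃}=r₁+r₄e^{iθ₄} gives r₂ω₂e^{iθ₂}+r₃ω₃e^{iθ₃}=r₄ω₄e^{iθ₄}.
Eliminating the other unknown: ω₃ = r₂ω₂ sin(θ₄−θ₂) / [r₃ sin(θ₃−θ₄)].
Numerator sine = +0.99572; denominator sine = -0.99452.
Result = 0.0115·36.38·(+0.99572) / (0.0211·(-0.99452)) = -19.852 rad/s; magnitude 19.852 rad/s.

19.9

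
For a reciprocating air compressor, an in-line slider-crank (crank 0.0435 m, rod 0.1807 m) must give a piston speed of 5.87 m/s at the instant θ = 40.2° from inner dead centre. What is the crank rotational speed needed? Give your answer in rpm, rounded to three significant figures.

1680

For an in-line slider-crank, |v_piston| = rω|sinθ|·[1 + r cosθ/√(L² − r² sin²θ)].
With r = 0.0435 m, L = 0.1807 m, θ = 40.2°: the bracketed kinematic factor |dx/dθ| = 0.033303 m.
ω = v/|dx/dθ| = 5.87/0.033303 = 176.26 rad/s.
N = 60ω/(2π) = 1683.1 rpm.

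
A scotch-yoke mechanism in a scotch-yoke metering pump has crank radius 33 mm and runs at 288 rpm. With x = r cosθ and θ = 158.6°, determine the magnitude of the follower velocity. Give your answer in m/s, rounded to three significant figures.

0.363

ω = 30.16 rad/s (from 288 rpm).
x = r cosθ ⇒ ẋ = −rω sinθ.
|v| = rω|sinθ| = 0.033·30.16·|sin 158.6°| = 0.36315 m/s.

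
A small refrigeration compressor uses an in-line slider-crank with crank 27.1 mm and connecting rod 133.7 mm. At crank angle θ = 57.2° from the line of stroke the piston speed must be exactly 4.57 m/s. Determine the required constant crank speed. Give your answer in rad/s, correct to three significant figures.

For an in-line slider-crank, |v_piston| = rω|sinθ|·[1 + r cosθ/√(L² − r² sin²θ)].
With r = 0.0271 m, L = 0.1337 m, θ = 57.2°: the bracketed kinematic factor |dx/dθ| = 0.025318 m.
ω = v/|dx/dθ| = 4.57/0.025318 = 180.51 rad/s.

181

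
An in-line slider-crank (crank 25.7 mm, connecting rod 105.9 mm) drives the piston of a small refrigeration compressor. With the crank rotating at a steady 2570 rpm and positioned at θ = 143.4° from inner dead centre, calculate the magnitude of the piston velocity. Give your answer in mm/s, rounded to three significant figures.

ω = 2π·2570/60 = 269.1 rad/s
For an in-line slider-crank, x = r cosθ + √(L² − r² sin²θ), so v = −rω sinθ·[1 + r cosθ/√(L² − r² sin²θ)].
With r = 0.0257 m, L = 0.1059 m, θ = 143.4°: √(L² − r² sin²θ) = 0.10479 m.
v = −0.0257·269.1·0.59622·[1 + 0.0257·-0.80282/0.10479] = -3.3119 m/s.
|v| = 3.3119 m/s = 3311.9 mm/s.

3310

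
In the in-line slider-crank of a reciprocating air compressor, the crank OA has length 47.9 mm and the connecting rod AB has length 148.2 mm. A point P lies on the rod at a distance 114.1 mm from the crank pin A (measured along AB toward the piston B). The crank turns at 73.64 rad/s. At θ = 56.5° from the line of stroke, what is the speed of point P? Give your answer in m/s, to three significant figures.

3.39

ω = 73.64 rad/s.  Crank-pin speed |V_A| = rω = 3.5274 m/s, perpendicular to OA.
Rod angle: sinφ = −(r/L) sinθ ⇒ φ = -15.636°; ω_rod = −rω cosθ/√(L²−r²sin²θ) = -13.642 rad/s.
V_P = V_A + ω_rod × AP, with AP = 0.1141 m along the rod.
Components: V_Px = −rω sinθ − a·ω_rod·sinφ = -3.3609 m/s;  V_Py = rω cosθ + a·ω_rod·cosφ = +0.44797 m/s.
|V_P| = √(V_Px² + V_Py²) = 3.3906 m/s.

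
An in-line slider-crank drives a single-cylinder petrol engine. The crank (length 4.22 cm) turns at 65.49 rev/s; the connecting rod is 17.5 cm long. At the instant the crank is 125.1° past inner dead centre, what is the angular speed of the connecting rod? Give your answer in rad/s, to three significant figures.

58.2

ω = 411.5 rad/s (converted from 65.49 rev/s).
The rod makes angle φ with the slider axis where L sinφ = r sinθ; differentiating, L cosφ·φ̇ = r ω cosθ.
L cosφ = √(L² − r² sin²θ) = 0.17156 m.
|ω_rod| = r ω |cosθ| / √(L² − r² sin²θ) = 0.0422·411.5·0.57501/0.17156 = 58.2 rad/s.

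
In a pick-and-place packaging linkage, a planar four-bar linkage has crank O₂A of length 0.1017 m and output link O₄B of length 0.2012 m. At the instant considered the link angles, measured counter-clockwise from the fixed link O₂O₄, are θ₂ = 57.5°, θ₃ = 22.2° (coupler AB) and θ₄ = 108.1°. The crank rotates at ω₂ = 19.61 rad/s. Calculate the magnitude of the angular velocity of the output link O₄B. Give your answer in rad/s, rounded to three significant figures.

ω₂ = 19.61 rad/s
Differentiating the loop-closure r₂e^{iθ₂}+r₃e^{iθ₃}=r₁+r₄e^{iθ₄} gives r₂ω₂e^{iθ₂}+r₃ω₃e^{iθ₃}=r₄ω₄e^{iθ₄}.
Eliminating the other unknown: ω₄ = r₂ω₂ sin(θ₂−θ₃) / [r₄ sin(θ₄−θ₃)].
Numerator sine = +0.57786; denominator sine = +0.99744.
Result = 0.1017·19.61·(+0.57786) / (0.2012·(+0.99744)) = +5.7425 rad/s; magnitude 5.7425 rad/s.

5.74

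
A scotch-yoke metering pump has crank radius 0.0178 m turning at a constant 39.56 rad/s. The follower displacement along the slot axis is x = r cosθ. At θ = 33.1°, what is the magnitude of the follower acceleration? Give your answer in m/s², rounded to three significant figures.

23.3

ω = 39.56 rad/s
x = r cosθ ⇒ ẍ = −rω² cosθ (ω constant).
|a| = rω²|cosθ| = 0.0178·(39.56)²·|cos 33.1°| = 23.336 m/s².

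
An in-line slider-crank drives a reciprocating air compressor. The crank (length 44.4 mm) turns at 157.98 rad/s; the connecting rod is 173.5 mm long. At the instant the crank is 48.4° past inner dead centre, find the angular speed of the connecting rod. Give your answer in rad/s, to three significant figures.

27.3

ω = 158 rad/s
The rod makes angle φ with the slider axis where L sinφ = r sinθ; differentiating, L cosφ·φ̇ = r ω cosθ.
L cosφ = √(L² − r² sin²θ) = 0.17029 m.
|ω_rod| = r ω |cosθ| / √(L² − r² sin²θ) = 0.0444·158·0.66393/0.17029 = 27.347 rad/s.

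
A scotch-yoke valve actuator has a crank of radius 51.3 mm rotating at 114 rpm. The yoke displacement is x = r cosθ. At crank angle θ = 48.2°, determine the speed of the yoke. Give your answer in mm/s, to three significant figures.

457

ω = 11.94 rad/s (from 114 rpm).
x = r cosθ ⇒ ẋ = −rω sinθ.
|v| = rω|sinθ| = 0.0513·11.94·|sin 48.2°| = 0.45655 m/s = 456.55 mm/s.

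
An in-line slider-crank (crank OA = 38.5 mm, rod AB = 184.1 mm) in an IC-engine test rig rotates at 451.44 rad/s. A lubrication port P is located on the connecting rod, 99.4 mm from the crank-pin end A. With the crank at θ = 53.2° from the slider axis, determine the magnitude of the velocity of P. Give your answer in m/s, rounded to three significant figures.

ω = 451.4 rad/s.  Crank-pin speed |V_A| = rω = 17.38 m/s, perpendicular to OA.
Rod angle: sinφ = −(r/L) sinθ ⇒ φ = -9.640°; ω_rod = −rω cosθ/√(L²−r²sin²θ) = -57.362 rad/s.
V_P = V_A + ω_rod × AP, with AP = 0.0994 m along the rod.
Components: V_Px = −rω sinθ − a·ω_rod·sinφ = -14.872 m/s;  V_Py = rω cosθ + a·ω_rod·cosφ = +4.79 m/s.
|V_P| = √(V_Px² + V_Py²) = 15.624 m/s.

15.6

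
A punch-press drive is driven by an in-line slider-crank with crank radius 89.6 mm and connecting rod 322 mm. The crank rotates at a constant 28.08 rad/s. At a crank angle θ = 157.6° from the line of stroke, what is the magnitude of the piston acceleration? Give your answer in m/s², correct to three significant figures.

ω = 28.08 rad/s
x(θ) = r cosθ + √(L² − r² sin²θ); with ω constant, a = ω²·d²x/dθ².
d²x/dθ² = −r cosθ − r²(cos2θ)/√u − r⁴ sin²2θ/(4u^{3/2}),  u = L² − r² sin²θ = 0.102518 m².
Substituting r = 0.0896 m, L = 0.322 m, θ = 157.6°: d²x/dθ² = +0.064804 m.
a = ω²·d²x/dθ² = (28.08)²·(+0.064804) = +51.097 m/s²;  |a| = 51.097 m/s².

51.1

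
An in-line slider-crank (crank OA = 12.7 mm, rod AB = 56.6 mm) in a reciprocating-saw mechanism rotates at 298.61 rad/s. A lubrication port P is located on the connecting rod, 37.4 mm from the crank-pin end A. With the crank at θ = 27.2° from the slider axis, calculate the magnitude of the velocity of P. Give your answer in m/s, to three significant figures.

ω = 298.6 rad/s.  Crank-pin speed |V_A| = rω = 3.7923 m/s, perpendicular to OA.
Rod angle: sinφ = −(r/L) sinθ ⇒ φ = -5.887°; ω_rod = −rω cosθ/√(L²−r²sin²θ) = -59.909 rad/s.
V_P = V_A + ω_rod × AP, with AP = 0.0374 m along the rod.
Components: V_Px = −rω sinθ − a·ω_rod·sinφ = -1.9633 m/s;  V_Py = rω cosθ + a·ω_rod·cosφ = +1.1442 m/s.
|V_P| = √(V_Px² + V_Py²) = 2.2724 m/s.

2.27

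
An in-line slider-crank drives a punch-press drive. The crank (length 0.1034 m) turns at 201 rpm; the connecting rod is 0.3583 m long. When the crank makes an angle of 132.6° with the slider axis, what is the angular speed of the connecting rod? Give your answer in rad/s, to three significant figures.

4.21

ω = 21.05 rad/s (converted from 201 rpm).
The rod makes angle φ with the slider axis where L sinφ = r sinθ; differentiating, L cosφ·φ̇ = r ω cosθ.
L cosφ = √(L² − r² sin²θ) = 0.35012 m.
|ω_rod| = r ω |cosθ| / √(L² − r² sin²θ) = 0.1034·21.05·0.67688/0.35012 = 4.2076 rad/s.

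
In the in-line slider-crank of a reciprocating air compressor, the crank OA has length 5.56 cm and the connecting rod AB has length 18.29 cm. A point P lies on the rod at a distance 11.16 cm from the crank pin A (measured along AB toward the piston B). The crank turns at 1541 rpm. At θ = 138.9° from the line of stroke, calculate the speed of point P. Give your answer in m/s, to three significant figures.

ω = 161.4 rad/s.  Crank-pin speed |V_A| = rω = 8.9723 m/s, perpendicular to OA.
Rod angle: sinφ = −(r/L) sinθ ⇒ φ = -11.527°; ω_rod = −rω cosθ/√(L²−r²sin²θ) = +37.728 rad/s.
V_P = V_A + ω_rod × AP, with AP = 0.1116 m along the rod.
Components: V_Px = −rω sinθ − a·ω_rod·sinφ = -5.0568 m/s;  V_Py = rω cosθ + a·ω_rod·cosφ = -2.6357 m/s.
|V_P| = √(V_Px² + V_Py²) = 5.7025 m/s.

5.70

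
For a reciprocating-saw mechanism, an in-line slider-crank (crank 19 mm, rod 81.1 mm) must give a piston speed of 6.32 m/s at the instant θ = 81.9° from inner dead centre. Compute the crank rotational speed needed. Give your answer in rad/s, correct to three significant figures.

For an in-line slider-crank, |v_piston| = rω|sinθ|·[1 + r cosθ/√(L² − r² sin²θ)].
With r = 0.019 m, L = 0.0811 m, θ = 81.9°: the bracketed kinematic factor |dx/dθ| = 0.019449 m.
ω = v/|dx/dθ| = 6.32/0.019449 = 324.96 rad/s.

325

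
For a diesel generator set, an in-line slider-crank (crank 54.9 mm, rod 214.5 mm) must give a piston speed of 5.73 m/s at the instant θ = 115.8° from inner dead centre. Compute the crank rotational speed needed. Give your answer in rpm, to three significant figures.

For an in-line slider-crank, |v_piston| = rω|sinθ|·[1 + r cosθ/√(L² − r² sin²θ)].
With r = 0.0549 m, L = 0.2145 m, θ = 115.8°: the bracketed kinematic factor |dx/dθ| = 0.043769 m.
ω = v/|dx/dθ| = 5.73/0.043769 = 130.91 rad/s.
N = 60ω/(2π) = 1250.1 rpm.

1250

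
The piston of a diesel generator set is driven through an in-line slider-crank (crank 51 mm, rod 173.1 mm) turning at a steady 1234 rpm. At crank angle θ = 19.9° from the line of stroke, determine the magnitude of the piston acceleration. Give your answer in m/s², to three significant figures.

997

ω = 2π·1234/60 = 129.2 rad/s
x(θ) = r cosθ + √(L² − r² sin²θ); with ω constant, a = ω²·d²x/dθ².
d²x/dθ² = −r cosθ − r²(cos2θ)/√u − r⁴ sin²2θ/(4u^{3/2}),  u = L² − r² sin²θ = 0.0296623 m².
Substituting r = 0.051 m, L = 0.1731 m, θ = 19.9°: d²x/dθ² = -0.059693 m.
a = ω²·d²x/dθ² = (129.2)²·(-0.059693) = -996.81 m/s²;  |a| = 996.81 m/s².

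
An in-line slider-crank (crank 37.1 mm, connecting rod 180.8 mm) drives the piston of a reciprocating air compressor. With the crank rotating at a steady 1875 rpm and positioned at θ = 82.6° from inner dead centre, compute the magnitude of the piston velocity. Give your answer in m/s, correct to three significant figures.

ω = 2π·1875/60 = 196.3 rad/s
For an in-line slider-crank, x = r cosθ + √(L² − r² sin²θ), so v = −rω sinθ·[1 + r cosθ/√(L² − r² sin²θ)].
With r = 0.0371 m, L = 0.1808 m, θ = 82.6°: √(L² − r² sin²θ) = 0.17702 m.
v = −0.0371·196.3·0.99167·[1 + 0.0371·0.12880/0.17702] = -7.4189 m/s.
|v| = 7.4189 m/s.

7.42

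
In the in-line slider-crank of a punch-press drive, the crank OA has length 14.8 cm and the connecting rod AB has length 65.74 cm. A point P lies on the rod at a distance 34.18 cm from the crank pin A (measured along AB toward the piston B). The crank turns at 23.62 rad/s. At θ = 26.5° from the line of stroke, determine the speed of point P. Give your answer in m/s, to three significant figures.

2.29

ω = 23.62 rad/s.  Crank-pin speed |V_A| = rω = 3.4958 m/s, perpendicular to OA.
Rod angle: sinφ = −(r/L) sinθ ⇒ φ = -5.765°; ω_rod = −rω cosθ/√(L²−r²sin²θ) = -4.7831 rad/s.
V_P = V_A + ω_rod × AP, with AP = 0.3418 m along the rod.
Components: V_Px = −rω sinθ − a·ω_rod·sinφ = -1.724 m/s;  V_Py = rω cosθ + a·ω_rod·cosφ = +1.5019 m/s.
|V_P| = √(V_Px² + V_Py²) = 2.2865 m/s.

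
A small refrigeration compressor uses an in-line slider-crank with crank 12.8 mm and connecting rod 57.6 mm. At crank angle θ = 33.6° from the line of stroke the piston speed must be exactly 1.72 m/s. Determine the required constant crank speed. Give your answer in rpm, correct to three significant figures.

For an in-line slider-crank, |v_piston| = rω|sinθ|·[1 + r cosθ/√(L² − r² sin²θ)].
With r = 0.0128 m, L = 0.0576 m, θ = 33.6°: the bracketed kinematic factor |dx/dθ| = 0.0084045 m.
ω = v/|dx/dθ| = 1.72/0.0084045 = 204.65 rad/s.
N = 60ω/(2π) = 1954.3 rpm.

1950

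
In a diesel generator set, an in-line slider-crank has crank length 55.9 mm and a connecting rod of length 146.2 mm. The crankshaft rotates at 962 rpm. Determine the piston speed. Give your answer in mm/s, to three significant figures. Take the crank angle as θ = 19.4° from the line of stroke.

2550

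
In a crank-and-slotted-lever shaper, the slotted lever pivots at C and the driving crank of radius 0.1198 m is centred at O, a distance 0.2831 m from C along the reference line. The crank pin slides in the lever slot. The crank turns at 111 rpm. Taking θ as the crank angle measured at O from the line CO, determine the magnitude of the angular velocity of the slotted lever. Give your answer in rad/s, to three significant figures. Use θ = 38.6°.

3.22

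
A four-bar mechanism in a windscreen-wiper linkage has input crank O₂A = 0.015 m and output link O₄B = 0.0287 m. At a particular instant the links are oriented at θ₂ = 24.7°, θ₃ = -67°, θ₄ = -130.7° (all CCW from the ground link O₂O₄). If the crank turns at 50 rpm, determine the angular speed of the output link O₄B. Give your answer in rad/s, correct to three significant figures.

3.05

ω₂ = 5.236 rad/s (from 50 rpm).
Differentiating the loop-closure r₂e^{iθ₂}+r₃e^{iθ₃}=r₁+r₄e^{iθ₄} gives r₂ω₂e^{iθ₂}+r₃ω₃e^{iθ₃}=r₄ω₄e^{iθ₄}.
Eliminating the other unknown: ω₄ = r₂ω₂ sin(θ₂−θ₃) / [r₄ sin(θ₄−θ₃)].
Numerator sine = +0.99956; denominator sine = -0.89649.
Result = 0.015·5.236·(+0.99956) / (0.0287·(-0.89649)) = -3.0512 rad/s; magnitude 3.0512 rad/s.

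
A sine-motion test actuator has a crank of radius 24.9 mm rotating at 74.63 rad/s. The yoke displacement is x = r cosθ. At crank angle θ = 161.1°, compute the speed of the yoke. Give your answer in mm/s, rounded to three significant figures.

ω = 74.63 rad/s
x = r cosθ ⇒ ẋ = −rω sinθ.
|v| = rω|sinθ| = 0.0249·74.63·|sin 161.1°| = 0.60193 m/s = 601.93 mm/s.

602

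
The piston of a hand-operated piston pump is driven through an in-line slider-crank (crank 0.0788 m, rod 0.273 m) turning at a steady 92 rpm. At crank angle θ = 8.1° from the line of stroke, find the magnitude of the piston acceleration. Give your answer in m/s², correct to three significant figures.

9.27

ω = 2π·92/60 = 9.634 rad/s
x(θ) = r cosθ + √(L² − r² sin²θ); with ω constant, a = ω²·d²x/dθ².
d²x/dθ² = −r cosθ − r²(cos2θ)/√u − r⁴ sin²2θ/(4u^{3/2}),  u = L² − r² sin²θ = 0.0744057 m².
Substituting r = 0.0788 m, L = 0.273 m, θ = 8.1°: d²x/dθ² = -0.099911 m.
a = ω²·d²x/dθ² = (9.634)²·(-0.099911) = -9.2736 m/s²;  |a| = 9.2736 m/s².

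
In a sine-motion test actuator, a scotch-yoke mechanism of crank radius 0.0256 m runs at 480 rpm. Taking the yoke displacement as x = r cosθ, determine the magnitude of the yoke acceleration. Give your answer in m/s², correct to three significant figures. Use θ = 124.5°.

36.6

ω = 50.27 rad/s (from 480 rpm).
x = r cosθ ⇒ ẍ = −rω² cosθ (ω constant).
|a| = rω²|cosθ| = 0.0256·(50.27)²·|cos 124.5°| = 36.636 m/s².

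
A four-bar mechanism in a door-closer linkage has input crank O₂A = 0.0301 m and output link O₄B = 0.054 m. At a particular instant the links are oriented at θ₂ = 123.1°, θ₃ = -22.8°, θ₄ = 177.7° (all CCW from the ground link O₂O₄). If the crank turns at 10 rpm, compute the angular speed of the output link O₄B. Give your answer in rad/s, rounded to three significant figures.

0.934

ω₂ = 1.047 rad/s (from 10 rpm).
Differentiating the loop-closure r₂e^{iθ₂}+r₃e^{iθ₃}=r₁+r₄e^{iθ₄} gives r₂ω₂e^{iθ₂}+r₃ω₃e^{iθ₃}=r₄ω₄e^{iθ₄}.
Eliminating the other unknown: ω₄ = r₂ω₂ sin(θ₂−θ₃) / [r₄ sin(θ₄−θ₃)].
Numerator sine = +0.56064; denominator sine = -0.35021.
Result = 0.0301·1.047·(+0.56064) / (0.054·(-0.35021)) = -0.93446 rad/s; magnitude 0.93446 rad/s.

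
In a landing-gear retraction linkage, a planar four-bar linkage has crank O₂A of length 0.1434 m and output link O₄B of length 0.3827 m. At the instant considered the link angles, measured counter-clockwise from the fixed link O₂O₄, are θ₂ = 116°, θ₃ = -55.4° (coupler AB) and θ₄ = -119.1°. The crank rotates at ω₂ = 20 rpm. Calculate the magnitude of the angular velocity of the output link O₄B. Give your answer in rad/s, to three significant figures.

ω₂ = 2.094 rad/s (from 20 rpm).
Differentiating the loop-closure r₂e^{iθ₂}+r₃e^{iθ₃}=r₁+r₄e^{iθ₄} gives r₂ω₂e^{iθ₂}+r₃ω₃e^{iθ₃}=r₄ω₄e^{iθ₄}.
Eliminating the other unknown: ω₄ = r₂ω₂ sin(θ₂−θ₃) / [r₄ sin(θ₄−θ₃)].
Numerator sine = +0.14954; denominator sine = -0.89649.
Result = 0.1434·2.094·(+0.14954) / (0.3827·(-0.89649)) = -0.1309 rad/s; magnitude 0.1309 rad/s.

0.131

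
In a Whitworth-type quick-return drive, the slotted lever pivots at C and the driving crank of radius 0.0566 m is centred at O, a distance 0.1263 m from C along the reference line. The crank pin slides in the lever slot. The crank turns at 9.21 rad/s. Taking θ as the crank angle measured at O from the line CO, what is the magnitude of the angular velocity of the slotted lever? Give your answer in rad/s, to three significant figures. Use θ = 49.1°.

2.55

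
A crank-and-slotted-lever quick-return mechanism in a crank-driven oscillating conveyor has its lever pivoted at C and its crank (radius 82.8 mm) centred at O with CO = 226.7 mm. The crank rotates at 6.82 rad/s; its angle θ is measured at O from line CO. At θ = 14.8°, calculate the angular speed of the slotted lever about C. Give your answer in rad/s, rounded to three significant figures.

1.80

ω = 6.82 rad/s
Crank pin A relative to C: A = (d + r cosθ, r sinθ); lever angle φ = atan2(r sinθ, d + r cosθ).
Differentiating tanφ: φ̇ = rω(d cosθ + r)/(d² + r² + 2dr cosθ).
d² + r² + 2dr cosθ = |CA|² = 0.0945447 m²;  d cosθ + r = +0.30198 m.
|ω_lever| = |0.0828·6.82·+0.30198| / 0.0945447 = 1.8037 rad/s.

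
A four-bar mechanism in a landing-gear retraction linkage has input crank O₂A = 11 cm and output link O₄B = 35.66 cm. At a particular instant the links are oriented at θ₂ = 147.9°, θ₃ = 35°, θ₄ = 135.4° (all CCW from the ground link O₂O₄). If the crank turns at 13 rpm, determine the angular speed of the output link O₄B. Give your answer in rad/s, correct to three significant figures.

0.393

ω₂ = 1.361 rad/s (from 13 rpm).
Differentiating the loop-closure r₂e^{iθ₂}+r₃e^{iθ₃}=r₁+r₄e^{iθ₄} gives r₂ω₂e^{iθ₂}+r₃ω₃e^{iθ₃}=r₄ω₄e^{iθ₄}.
Eliminating the other unknown: ω₄ = r₂ω₂ sin(θ₂−θ₃) / [r₄ sin(θ₄−θ₃)].
Numerator sine = +0.92119; denominator sine = +0.98357.
Result = 0.11·1.361·(+0.92119) / (0.3566·(+0.98357)) = +0.3933 rad/s; magnitude 0.3933 rad/s.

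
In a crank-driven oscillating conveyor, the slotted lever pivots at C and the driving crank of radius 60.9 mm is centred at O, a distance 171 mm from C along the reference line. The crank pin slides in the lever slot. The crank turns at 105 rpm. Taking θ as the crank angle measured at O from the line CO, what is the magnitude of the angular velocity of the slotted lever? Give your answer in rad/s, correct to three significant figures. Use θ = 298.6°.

2.23

ω = 11 rad/s (from 105 rpm).
Crank pin A relative to C: A = (d + r cosθ, r sinθ); lever angle φ = atan2(r sinθ, d + r cosθ).
Differentiating tanφ: φ̇ = rω(d cosθ + r)/(d² + r² + 2dr cosθ).
d² + r² + 2dr cosθ = |CA|² = 0.0429199 m²;  d cosθ + r = +0.14276 m.
|ω_lever| = |0.0609·11·+0.14276| / 0.0429199 = 2.2273 rad/s.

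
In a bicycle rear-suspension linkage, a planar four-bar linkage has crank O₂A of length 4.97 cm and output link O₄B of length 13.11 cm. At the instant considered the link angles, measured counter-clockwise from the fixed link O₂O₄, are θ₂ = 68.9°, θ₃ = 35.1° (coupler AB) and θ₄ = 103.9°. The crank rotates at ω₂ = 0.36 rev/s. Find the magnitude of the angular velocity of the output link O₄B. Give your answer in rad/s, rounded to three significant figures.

0.512

ω₂ = 2.262 rad/s (from 0.36 rev/s).
Differentiating the loop-closure r₂e^{iθ₂}+r₃e^{iθ₃}=r₁+r₄e^{iθ₄} gives r₂ω₂e^{iθ₂}+r₃ω₃e^{iθ₃}=r₄ω₄e^{iθ₄}.
Eliminating the other unknown: ω₄ = r₂ω₂ sin(θ₂−θ₃) / [r₄ sin(θ₄−θ₃)].
Numerator sine = +0.55630; denominator sine = +0.93232.
Result = 0.0497·2.262·(+0.55630) / (0.1311·(+0.93232)) = +0.51165 rad/s; magnitude 0.51165 rad/s.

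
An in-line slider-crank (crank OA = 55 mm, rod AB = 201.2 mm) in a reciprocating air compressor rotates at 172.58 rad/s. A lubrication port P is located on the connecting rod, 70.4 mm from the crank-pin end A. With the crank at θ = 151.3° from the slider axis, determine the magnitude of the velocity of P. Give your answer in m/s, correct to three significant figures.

ω = 172.6 rad/s.  Crank-pin speed |V_A| = rω = 9.4919 m/s, perpendicular to OA.
Rod angle: sinφ = −(r/L) sinθ ⇒ φ = -7.543°; ω_rod = −rω cosθ/√(L²−r²sin²θ) = +41.742 rad/s.
V_P = V_A + ω_rod × AP, with AP = 0.0704 m along the rod.
Components: V_Px = −rω sinθ − a·ω_rod·sinφ = -4.1725 m/s;  V_Py = rω cosθ + a·ω_rod·cosφ = -5.4126 m/s.
|V_P| = √(V_Px² + V_Py²) = 6.8341 m/s.

6.83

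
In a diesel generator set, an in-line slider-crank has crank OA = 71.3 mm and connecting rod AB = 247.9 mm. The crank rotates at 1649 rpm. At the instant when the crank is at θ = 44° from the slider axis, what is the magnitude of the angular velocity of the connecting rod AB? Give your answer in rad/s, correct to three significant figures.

36.5

ω = 172.7 rad/s (converted from 1649 rpm).
The rod makes angle φ with the slider axis where L sinφ = r sinθ; differentiating, L cosφ·φ̇ = r ω cosθ.
L cosφ = √(L² − r² sin²θ) = 0.2429 m.
|ω_rod| = r ω |cosθ| / √(L² − r² sin²θ) = 0.0713·172.7·0.71934/0.2429 = 36.462 rad/s.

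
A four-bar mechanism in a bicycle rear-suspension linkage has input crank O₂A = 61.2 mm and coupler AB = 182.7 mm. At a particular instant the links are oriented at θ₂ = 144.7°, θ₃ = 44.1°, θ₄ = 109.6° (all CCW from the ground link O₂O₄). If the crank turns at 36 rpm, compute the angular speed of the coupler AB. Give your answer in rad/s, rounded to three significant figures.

0.798

ω₂ = 3.77 rad/s (from 36 rpm).
Differentiating the loop-closure r₂e^{iθ₂}+r₃e^{iθ₃}=r₁+r₄e^{iθ₄} gives r₂ω₂e^{iθ₂}+r₃ω₃e^{iθ₃}=r₄ω₄e^{iθ₄}.
Eliminating the other unknown: ω₃ = r₂ω₂ sin(θ₄−θ₂) / [r₃ sin(θ₃−θ₄)].
Numerator sine = -0.57501; denominator sine = -0.90996.
Result = 0.0612·3.77·(-0.57501) / (0.1827·(-0.90996)) = +0.79798 rad/s; magnitude 0.79798 rad/s.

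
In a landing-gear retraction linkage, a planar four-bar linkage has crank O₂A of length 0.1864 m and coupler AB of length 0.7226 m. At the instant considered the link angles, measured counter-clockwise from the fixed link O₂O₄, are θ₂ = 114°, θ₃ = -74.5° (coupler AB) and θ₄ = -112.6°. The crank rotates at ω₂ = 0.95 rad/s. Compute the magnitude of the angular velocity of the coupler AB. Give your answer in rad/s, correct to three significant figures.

0.289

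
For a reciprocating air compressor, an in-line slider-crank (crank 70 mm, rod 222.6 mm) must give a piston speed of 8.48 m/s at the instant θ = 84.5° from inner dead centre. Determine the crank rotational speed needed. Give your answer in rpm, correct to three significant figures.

For an in-line slider-crank, |v_piston| = rω|sinθ|·[1 + r cosθ/√(L² − r² sin²θ)].
With r = 0.07 m, L = 0.2226 m, θ = 84.5°: the bracketed kinematic factor |dx/dθ| = 0.071889 m.
ω = v/|dx/dθ| = 8.48/0.071889 = 117.96 rad/s.
N = 60ω/(2π) = 1126.4 rpm.

1130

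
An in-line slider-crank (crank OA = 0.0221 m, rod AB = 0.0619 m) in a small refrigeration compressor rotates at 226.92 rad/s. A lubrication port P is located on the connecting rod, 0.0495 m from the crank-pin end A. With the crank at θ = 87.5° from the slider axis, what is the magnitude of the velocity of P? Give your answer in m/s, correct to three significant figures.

5.08

ω = 226.9 rad/s.  Crank-pin speed |V_A| = rω = 5.0149 m/s, perpendicular to OA.
Rod angle: sinφ = −(r/L) sinθ ⇒ φ = -20.897°; ω_rod = −rω cosθ/√(L²−r²sin²θ) = -3.7827 rad/s.
V_P = V_A + ω_rod × AP, with AP = 0.0495 m along the rod.
Components: V_Px = −rω sinθ − a·ω_rod·sinφ = -5.0769 m/s;  V_Py = rω cosθ + a·ω_rod·cosφ = +0.04382 m/s.
|V_P| = √(V_Px² + V_Py²) = 5.0771 m/s.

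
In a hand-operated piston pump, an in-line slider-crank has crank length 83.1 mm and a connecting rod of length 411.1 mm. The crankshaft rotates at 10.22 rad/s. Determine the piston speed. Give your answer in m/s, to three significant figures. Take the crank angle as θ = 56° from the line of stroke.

0.785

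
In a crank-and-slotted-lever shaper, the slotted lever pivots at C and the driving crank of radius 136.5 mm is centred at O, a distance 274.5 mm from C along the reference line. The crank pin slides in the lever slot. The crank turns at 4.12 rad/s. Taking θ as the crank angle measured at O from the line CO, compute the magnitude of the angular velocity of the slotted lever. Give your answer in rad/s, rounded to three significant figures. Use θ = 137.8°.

0.977

ω = 4.12 rad/s
Crank pin A relative to C: A = (d + r cosθ, r sinθ); lever angle φ = atan2(r sinθ, d + r cosθ).
Differentiating tanφ: φ̇ = rω(d cosθ + r)/(d² + r² + 2dr cosθ).
d² + r² + 2dr cosθ = |CA|² = 0.0384677 m²;  d cosθ + r = -0.066851 m.
|ω_lever| = |0.1365·4.12·-0.066851| / 0.0384677 = 0.97733 rad/s.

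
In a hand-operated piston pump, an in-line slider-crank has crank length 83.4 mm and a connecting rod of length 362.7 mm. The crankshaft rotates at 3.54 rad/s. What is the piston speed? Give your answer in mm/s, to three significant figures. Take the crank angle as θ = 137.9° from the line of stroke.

ω = 3.54 rad/s
For an in-line slider-crank, x = r cosθ + √(L² − r² sin²θ), so v = −rω sinθ·[1 + r cosθ/√(L² − r² sin²θ)].
With r = 0.0834 m, L = 0.3627 m, θ = 137.9°: √(L² − r² sin²θ) = 0.35836 m.
v = −0.0834·3.54·0.67043·[1 + 0.0834·-0.74198/0.35836] = -0.16376 m/s.
|v| = 0.16376 m/s = 163.76 mm/s.

164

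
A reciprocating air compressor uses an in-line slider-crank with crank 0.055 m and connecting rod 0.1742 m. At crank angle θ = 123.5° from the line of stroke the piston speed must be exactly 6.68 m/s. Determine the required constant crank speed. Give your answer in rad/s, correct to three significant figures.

For an in-line slider-crank, |v_piston| = rω|sinθ|·[1 + r cosθ/√(L² − r² sin²θ)].
With r = 0.055 m, L = 0.1742 m, θ = 123.5°: the bracketed kinematic factor |dx/dθ| = 0.037579 m.
ω = v/|dx/dθ| = 6.68/0.037579 = 177.76 rad/s.

178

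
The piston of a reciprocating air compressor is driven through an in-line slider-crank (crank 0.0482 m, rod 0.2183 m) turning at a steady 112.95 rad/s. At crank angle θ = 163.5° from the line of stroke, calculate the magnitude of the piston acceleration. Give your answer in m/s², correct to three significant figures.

475

ω = 113 rad/s
x(θ) = r cosθ + √(L² − r² sin²θ); with ω constant, a = ω²·d²x/dθ².
d²x/dθ² = −r cosθ − r²(cos2θ)/√u − r⁴ sin²2θ/(4u^{3/2}),  u = L² − r² sin²θ = 0.0474675 m².
Substituting r = 0.0482 m, L = 0.2183 m, θ = 163.5°: d²x/dθ² = +0.037233 m.
a = ω²·d²x/dθ² = (113)²·(+0.037233) = +475.01 m/s²;  |a| = 475.01 m/s².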